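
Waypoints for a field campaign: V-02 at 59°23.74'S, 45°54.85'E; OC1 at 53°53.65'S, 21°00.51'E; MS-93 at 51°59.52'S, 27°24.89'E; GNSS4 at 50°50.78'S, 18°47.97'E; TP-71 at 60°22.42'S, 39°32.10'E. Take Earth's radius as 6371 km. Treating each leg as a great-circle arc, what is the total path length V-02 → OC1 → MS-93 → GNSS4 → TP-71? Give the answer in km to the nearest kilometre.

4384 km

V-02: φ = -59.39567°, λ = +45.91417°
OC1: φ = -53.89417°, λ = +21.00850°
MS-93: φ = -51.99200°, λ = +27.41483°
GNSS4: φ = -50.84633°, λ = +18.79950°
TP-71: φ = -60.37367°, λ = +39.53500°
V-02→OC1: c = 0.255671 rad, d = 1628.88 km
OC1→MS-93: c = 0.075076 rad, d = 478.31 km
MS-93→GNSS4: c = 0.095818 rad, d = 610.45 km
GNSS4→TP-71: c = 0.261557 rad, d = 1666.38 km
Total = 1628.88 + 478.31 + 610.45 + 1666.38 = 4384.02 km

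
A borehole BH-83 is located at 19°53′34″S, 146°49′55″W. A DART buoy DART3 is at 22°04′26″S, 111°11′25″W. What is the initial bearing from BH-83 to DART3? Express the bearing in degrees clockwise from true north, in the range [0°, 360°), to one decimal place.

BH-83: φ = -19.89278°, λ = -146.83194°
DART3: φ = -22.07389°, λ = -111.19028°
Δλ = 35.6417°
y = sin Δλ · cos φ₂ = 0.540001
x = cos φ₁ sin φ₂ − sin φ₁ cos φ₂ cos Δλ = -0.097125
θ = atan2(y, x) = 100.1962° → 100.1962° (mod 360°)

100.2°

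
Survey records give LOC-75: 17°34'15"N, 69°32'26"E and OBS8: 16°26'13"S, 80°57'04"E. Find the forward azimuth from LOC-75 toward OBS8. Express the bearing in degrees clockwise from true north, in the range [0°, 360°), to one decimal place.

LOC-75: φ = +17.57083°, λ = +69.54056°
OBS8: φ = -16.43694°, λ = +80.95111°
Δλ = 11.4106°
y = sin Δλ · cos φ₂ = 0.189753
x = cos φ₁ sin φ₂ − sin φ₁ cos φ₂ cos Δλ = -0.553582
θ = atan2(y, x) = 161.0797° → 161.0797° (mod 360°)

161.1°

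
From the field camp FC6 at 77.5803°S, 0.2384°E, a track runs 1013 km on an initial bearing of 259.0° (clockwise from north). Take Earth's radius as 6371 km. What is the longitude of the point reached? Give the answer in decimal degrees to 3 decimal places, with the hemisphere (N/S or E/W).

δ = d/R = 1013/6371 = 0.159002 rad
φ₂ = arcsin(sin φ₁ cos δ + cos φ₁ sin δ cos θ)
   = arcsin(-0.97660·0.98739 + 0.21507·0.15833·-0.19081) = -76.11444°
λ₂ = λ₁ + atan2(sin θ sin δ cos φ₁, cos δ − sin φ₁ sin φ₂) = -40.12573°

40.126°W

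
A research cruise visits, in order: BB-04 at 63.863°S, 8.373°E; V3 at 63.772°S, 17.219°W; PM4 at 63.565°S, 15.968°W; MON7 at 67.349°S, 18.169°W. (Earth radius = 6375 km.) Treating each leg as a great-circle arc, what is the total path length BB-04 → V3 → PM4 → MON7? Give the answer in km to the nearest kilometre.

1747 km

BB-04→V3: c = 0.195767 rad, d = 1248.01 km
V3→PM4: c = 0.010337 rad, d = 65.90 km
PM4→MON7: c = 0.067933 rad, d = 433.07 km
Total = 1248.01 + 65.90 + 433.07 = 1746.98 km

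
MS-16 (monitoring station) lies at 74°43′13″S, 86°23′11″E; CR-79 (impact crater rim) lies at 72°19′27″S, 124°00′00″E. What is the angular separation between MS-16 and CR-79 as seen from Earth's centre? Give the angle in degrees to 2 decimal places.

10.74°

MS-16: φ = -74.72028°, λ = +86.38639°
CR-79: φ = -72.32417°, λ = +124.00000°
Δφ = 2.3961°,  Δλ = 37.6136°
a = sin²(Δφ/2) + cos φ₁ cos φ₂ sin²(Δλ/2) = 0.008753
c = 2·arcsin(√a) = 0.187390 rad = 10.7367°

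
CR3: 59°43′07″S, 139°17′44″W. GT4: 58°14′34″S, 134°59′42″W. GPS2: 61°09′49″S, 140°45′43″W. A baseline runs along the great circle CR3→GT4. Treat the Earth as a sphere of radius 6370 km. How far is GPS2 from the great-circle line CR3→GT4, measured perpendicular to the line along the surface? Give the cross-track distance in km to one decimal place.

CR3: φ = -59.71861°, λ = -139.29556°
GT4: φ = -58.24278°, λ = -134.99500°
GPS2: φ = -61.16361°, λ = -140.76194°
δ₁₃ = central angle CR3→GPS2 = 0.028202 rad  (haversine)
θ₁₃ = bearing CR3→GPS2 = 205.957°,  θ₁₂ = bearing CR3→GT4 = 58.195°
dₓₜ = R·arcsin(sin δ₁₃ · sin(θ₁₃ − θ₁₂)) = 6370·arcsin(0.02820·sin(147.762°)) = 95.821 km
|dₓₜ| = 95.821 km

95.8 km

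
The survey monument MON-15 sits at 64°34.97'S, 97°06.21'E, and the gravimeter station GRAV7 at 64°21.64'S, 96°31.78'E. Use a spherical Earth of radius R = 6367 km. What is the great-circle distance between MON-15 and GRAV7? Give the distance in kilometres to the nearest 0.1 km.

MON-15: φ = -64.58283°, λ = +97.10350°
GRAV7: φ = -64.36067°, λ = +96.52967°
Δφ = 0.2222°,  Δλ = -0.5738°
a = sin²(Δφ/2) + cos φ₁ cos φ₂ sin²(Δλ/2) = 0.000008
c = 2·arcsin(√a) = 0.005802 rad = 0.3324°
d = R·c = 6367 × 0.005802 = 36.9 km

36.9 km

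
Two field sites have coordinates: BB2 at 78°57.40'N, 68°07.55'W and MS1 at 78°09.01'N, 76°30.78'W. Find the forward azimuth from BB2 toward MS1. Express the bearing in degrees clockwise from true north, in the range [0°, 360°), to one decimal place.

BB2: φ = +78.95667°, λ = -68.12583°
MS1: φ = +78.15017°, λ = -76.51300°
Δλ = -8.3872°
y = sin Δλ · cos φ₂ = -0.029952
x = cos φ₁ sin φ₂ − sin φ₁ cos φ₂ cos Δλ = -0.011920
θ = atan2(y, x) = -111.7011° → 248.2989° (mod 360°)

248.3°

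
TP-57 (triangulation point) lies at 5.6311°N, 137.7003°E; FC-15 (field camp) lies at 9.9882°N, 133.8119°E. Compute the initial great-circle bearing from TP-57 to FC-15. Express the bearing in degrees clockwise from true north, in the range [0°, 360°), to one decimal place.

318.8°

Δλ = -3.8884°
y = sin Δλ · cos φ₂ = -0.066785
x = cos φ₁ sin φ₂ − sin φ₁ cos φ₂ cos Δλ = 0.076195
θ = atan2(y, x) = -41.2348° → 318.7652° (mod 360°)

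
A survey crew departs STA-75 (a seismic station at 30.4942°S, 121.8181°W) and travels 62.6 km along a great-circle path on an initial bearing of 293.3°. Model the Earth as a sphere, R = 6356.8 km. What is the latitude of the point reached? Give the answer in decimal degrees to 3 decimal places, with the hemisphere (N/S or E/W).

30.270°S

δ = d/R = 62.6/6356.8 = 0.009848 rad
φ₂ = arcsin(sin φ₁ cos δ + cos φ₁ sin δ cos θ)
   = arcsin(-0.50745·0.99995 + 0.86168·0.00985·0.39555) = -30.26965°
λ₂ = λ₁ + atan2(sin θ sin δ cos φ₁, cos δ − sin φ₁ sin φ₂) = -122.41812°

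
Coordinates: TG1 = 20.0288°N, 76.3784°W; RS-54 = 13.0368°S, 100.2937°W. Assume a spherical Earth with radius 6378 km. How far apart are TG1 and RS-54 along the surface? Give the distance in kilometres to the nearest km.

4518 km

Δφ = -33.0656°,  Δλ = -23.9153°
a = sin²(Δφ/2) + cos φ₁ cos φ₂ sin²(Δλ/2) = 0.120268
c = 2·arcsin(√a) = 0.708308 rad = 40.5831°
d = R·c = 6378 × 0.708308 = 4517.6 km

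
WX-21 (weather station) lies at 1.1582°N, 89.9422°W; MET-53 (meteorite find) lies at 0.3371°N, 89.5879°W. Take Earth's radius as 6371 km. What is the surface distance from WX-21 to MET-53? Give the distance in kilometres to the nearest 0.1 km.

99.4 km

Δφ = -0.8211°,  Δλ = 0.3543°
a = sin²(Δφ/2) + cos φ₁ cos φ₂ sin²(Δλ/2) = 0.000061
c = 2·arcsin(√a) = 0.015608 rad = 0.8943°
d = R·c = 6371 × 0.015608 = 99.4 km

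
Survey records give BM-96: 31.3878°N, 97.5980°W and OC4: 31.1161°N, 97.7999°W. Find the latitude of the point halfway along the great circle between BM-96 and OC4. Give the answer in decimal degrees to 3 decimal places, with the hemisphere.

31.252°N

Bx = cos φ₂ cos Δλ = 0.856117,  By = cos φ₂ sin Δλ = -0.003017
φₘ = atan2(sin φ₁ + sin φ₂, √((cos φ₁ + Bx)² + By²)) = 31.25199°
λₘ = λ₁ + atan2(By, cos φ₁ + Bx) = -97.69910°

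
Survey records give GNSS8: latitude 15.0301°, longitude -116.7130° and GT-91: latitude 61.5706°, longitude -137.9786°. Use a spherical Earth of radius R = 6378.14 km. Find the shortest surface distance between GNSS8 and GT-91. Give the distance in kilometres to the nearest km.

5451 km

Δφ = 46.5405°,  Δλ = -21.2656°
a = sin²(Δφ/2) + cos φ₁ cos φ₂ sin²(Δλ/2) = 0.171733
c = 2·arcsin(√a) = 0.854581 rad = 48.9639°
d = R·c = 6378.14 × 0.854581 = 5450.6 km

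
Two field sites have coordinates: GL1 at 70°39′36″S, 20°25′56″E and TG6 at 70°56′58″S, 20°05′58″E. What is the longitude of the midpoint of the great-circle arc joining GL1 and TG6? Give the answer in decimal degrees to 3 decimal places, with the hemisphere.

GL1: φ = -70.66000°, λ = +20.43222°
TG6: φ = -70.94944°, λ = +20.09944°
Bx = cos φ₂ cos Δλ = 0.326397,  By = cos φ₂ sin Δλ = -0.001896
φₘ = atan2(sin φ₁ + sin φ₂, √((cos φ₁ + Bx)² + By²)) = -70.80480°
λₘ = λ₁ + atan2(By, cos φ₁ + Bx) = 20.26704°

20.267°E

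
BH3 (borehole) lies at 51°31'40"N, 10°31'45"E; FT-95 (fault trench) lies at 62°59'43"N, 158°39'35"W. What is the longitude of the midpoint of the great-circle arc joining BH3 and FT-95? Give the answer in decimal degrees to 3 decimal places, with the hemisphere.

15.277°W

BH3: φ = +51.52778°, λ = +10.52917°
FT-95: φ = +62.99528°, λ = -158.65972°
Bx = cos φ₂ cos Δλ = -0.446005,  By = cos φ₂ sin Δλ = -0.085170
φₘ = atan2(sin φ₁ + sin φ₂, √((cos φ₁ + Bx)² + By²)) = 83.33355°
λₘ = λ₁ + atan2(By, cos φ₁ + Bx) = -15.27737°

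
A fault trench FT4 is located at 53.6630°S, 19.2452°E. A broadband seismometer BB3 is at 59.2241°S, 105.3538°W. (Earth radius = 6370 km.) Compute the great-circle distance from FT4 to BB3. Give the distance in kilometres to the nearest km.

Δφ = -5.5611°,  Δλ = -124.5990°
a = sin²(Δφ/2) + cos φ₁ cos φ₂ sin²(Δλ/2) = 0.240027
c = 2·arcsin(√a) = 1.024009 rad = 58.6714°
d = R·c = 6370 × 1.024009 = 6522.9 km

6523 km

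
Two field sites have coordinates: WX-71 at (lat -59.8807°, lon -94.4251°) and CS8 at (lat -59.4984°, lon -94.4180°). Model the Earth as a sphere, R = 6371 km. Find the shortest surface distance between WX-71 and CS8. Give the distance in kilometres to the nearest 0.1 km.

Δφ = 0.3823°,  Δλ = 0.0071°
a = sin²(Δφ/2) + cos φ₁ cos φ₂ sin²(Δλ/2) = 0.000011
c = 2·arcsin(√a) = 0.006673 rad = 0.3823°
d = R·c = 6371 × 0.006673 = 42.5 km

42.5 km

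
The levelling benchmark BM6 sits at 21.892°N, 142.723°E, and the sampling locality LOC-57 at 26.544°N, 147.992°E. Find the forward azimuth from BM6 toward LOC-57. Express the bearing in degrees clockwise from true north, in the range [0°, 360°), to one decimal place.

Δλ = 5.2690°
y = sin Δλ · cos φ₂ = 0.082152
x = cos φ₁ sin φ₂ − sin φ₁ cos φ₂ cos Δλ = 0.082513
θ = atan2(y, x) = 44.8744° → 44.8744° (mod 360°)

44.9°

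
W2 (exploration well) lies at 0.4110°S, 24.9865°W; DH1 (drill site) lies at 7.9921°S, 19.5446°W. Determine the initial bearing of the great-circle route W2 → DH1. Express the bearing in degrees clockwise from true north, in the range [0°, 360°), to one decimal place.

144.6°

Δλ = 5.4419°
y = sin Δλ · cos φ₂ = 0.093915
x = cos φ₁ sin φ₂ − sin φ₁ cos φ₂ cos Δλ = -0.131961
θ = atan2(y, x) = 144.5610° → 144.5610° (mod 360°)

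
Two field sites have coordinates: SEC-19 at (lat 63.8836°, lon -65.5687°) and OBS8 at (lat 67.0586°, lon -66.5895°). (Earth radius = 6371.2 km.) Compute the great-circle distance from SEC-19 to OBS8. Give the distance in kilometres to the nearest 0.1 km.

356.2 km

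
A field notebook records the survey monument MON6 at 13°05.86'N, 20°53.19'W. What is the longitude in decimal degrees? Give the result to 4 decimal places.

20° + 53.19′/60 = 20 + 0.88650 = 20.8865°

20.8865°W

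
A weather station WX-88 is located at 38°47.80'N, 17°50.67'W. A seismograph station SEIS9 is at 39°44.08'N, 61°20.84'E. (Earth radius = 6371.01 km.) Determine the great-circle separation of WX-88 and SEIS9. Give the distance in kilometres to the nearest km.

6576 km

WX-88: φ = +38.79667°, λ = -17.84450°
SEIS9: φ = +39.73467°, λ = +61.34733°
Δφ = 0.9380°,  Δλ = 79.1918°
a = sin²(Δφ/2) + cos φ₁ cos φ₂ sin²(Δλ/2) = 0.243546
c = 2·arcsin(√a) = 1.032228 rad = 59.1423°
d = R·c = 6371.01 × 1.032228 = 6576.3 km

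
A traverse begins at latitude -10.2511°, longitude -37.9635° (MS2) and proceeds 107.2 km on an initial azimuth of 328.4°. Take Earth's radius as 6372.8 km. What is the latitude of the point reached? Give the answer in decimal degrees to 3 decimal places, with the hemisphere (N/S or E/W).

9.430°S

δ = d/R = 107.2/6372.8 = 0.016821 rad
φ₂ = arcsin(sin φ₁ cos δ + cos φ₁ sin δ cos θ)
   = arcsin(-0.17796·0.99986 + 0.98404·0.01682·0.85173) = -9.42981°
λ₂ = λ₁ + atan2(sin θ sin δ cos φ₁, cos δ − sin φ₁ sin φ₂) = -38.47542°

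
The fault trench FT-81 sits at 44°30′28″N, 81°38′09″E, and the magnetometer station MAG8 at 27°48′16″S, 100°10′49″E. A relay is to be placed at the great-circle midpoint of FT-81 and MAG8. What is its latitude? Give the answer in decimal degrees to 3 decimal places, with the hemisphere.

FT-81: φ = +44.50778°, λ = +81.63583°
MAG8: φ = -27.80444°, λ = +100.18028°
Bx = cos φ₂ cos Δλ = 0.838617,  By = cos φ₂ sin Δλ = 0.281321
φₘ = atan2(sin φ₁ + sin φ₂, √((cos φ₁ + Bx)² + By²)) = 8.45937°
λₘ = λ₁ + atan2(By, cos φ₁ + Bx) = 91.91138°

8.459°N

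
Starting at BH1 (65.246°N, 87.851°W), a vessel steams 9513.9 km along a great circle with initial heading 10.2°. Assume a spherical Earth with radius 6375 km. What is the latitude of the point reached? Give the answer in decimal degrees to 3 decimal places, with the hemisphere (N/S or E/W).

28.815°N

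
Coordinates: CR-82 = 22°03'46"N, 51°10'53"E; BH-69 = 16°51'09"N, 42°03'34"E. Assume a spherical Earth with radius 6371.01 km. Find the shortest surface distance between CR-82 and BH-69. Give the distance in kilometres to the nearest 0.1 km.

1117.7 km

CR-82: φ = +22.06278°, λ = +51.18139°
BH-69: φ = +16.85250°, λ = +42.05944°
Δφ = -5.2103°,  Δλ = -9.1219°
a = sin²(Δφ/2) + cos φ₁ cos φ₂ sin²(Δλ/2) = 0.007675
c = 2·arcsin(√a) = 0.175435 rad = 10.0517°
d = R·c = 6371.01 × 0.175435 = 1117.7 km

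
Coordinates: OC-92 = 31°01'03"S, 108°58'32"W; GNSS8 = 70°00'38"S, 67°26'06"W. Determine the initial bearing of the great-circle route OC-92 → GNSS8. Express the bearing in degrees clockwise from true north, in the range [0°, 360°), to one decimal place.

161.4°

OC-92: φ = -31.01750°, λ = -108.97556°
GNSS8: φ = -70.01056°, λ = -67.43500°
Δλ = 41.5406°
y = sin Δλ · cos φ₂ = 0.226696
x = cos φ₁ sin φ₂ − sin φ₁ cos φ₂ cos Δλ = -0.673531
θ = atan2(y, x) = 161.3979° → 161.3979° (mod 360°)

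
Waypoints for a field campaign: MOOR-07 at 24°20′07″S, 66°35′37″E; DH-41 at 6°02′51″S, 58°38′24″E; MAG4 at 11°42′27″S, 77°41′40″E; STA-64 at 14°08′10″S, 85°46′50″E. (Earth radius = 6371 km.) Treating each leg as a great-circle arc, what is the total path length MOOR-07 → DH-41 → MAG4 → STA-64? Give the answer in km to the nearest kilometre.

MOOR-07: φ = -24.33528°, λ = +66.59361°
DH-41: φ = -6.04750°, λ = +58.64000°
MAG4: φ = -11.70750°, λ = +77.69444°
STA-64: φ = -14.13611°, λ = +85.78056°
MOOR-07→DH-41: c = 0.345883 rad, d = 2203.62 km
DH-41→MAG4: c = 0.342935 rad, d = 2184.84 km
MAG4→STA-64: c = 0.143921 rad, d = 916.92 km
Total = 2203.62 + 2184.84 + 916.92 = 5305.38 km

5305 km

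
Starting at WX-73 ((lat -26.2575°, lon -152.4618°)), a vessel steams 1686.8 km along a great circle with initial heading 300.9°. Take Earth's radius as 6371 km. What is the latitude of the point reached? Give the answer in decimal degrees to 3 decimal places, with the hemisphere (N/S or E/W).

17.847°S

δ = d/R = 1686.8/6371 = 0.264762 rad
φ₂ = arcsin(sin φ₁ cos δ + cos φ₁ sin δ cos θ)
   = arcsin(-0.44241·0.96515 + 0.89681·0.26168·0.51354) = -17.84683°
λ₂ = λ₁ + atan2(sin θ sin δ cos φ₁, cos δ − sin φ₁ sin φ₂) = -166.10586°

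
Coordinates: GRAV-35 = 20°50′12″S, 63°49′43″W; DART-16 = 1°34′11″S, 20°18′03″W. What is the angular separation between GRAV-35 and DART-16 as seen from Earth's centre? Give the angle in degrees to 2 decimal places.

46.60°

GRAV-35: φ = -20.83667°, λ = -63.82861°
DART-16: φ = -1.56972°, λ = -20.30083°
Δφ = 19.2669°,  Δλ = 43.5278°
a = sin²(Δφ/2) + cos φ₁ cos φ₂ sin²(Δλ/2) = 0.156444
c = 2·arcsin(√a) = 0.813291 rad = 46.5981°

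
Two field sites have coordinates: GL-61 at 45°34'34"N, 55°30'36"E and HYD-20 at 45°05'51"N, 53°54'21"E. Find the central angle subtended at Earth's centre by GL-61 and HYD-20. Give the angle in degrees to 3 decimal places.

1.225°

GL-61: φ = +45.57611°, λ = +55.51000°
HYD-20: φ = +45.09750°, λ = +53.90583°
Δφ = -0.4786°,  Δλ = -1.6042°
a = sin²(Δφ/2) + cos φ₁ cos φ₂ sin²(Δλ/2) = 0.000114
c = 2·arcsin(√a) = 0.021380 rad = 1.2250°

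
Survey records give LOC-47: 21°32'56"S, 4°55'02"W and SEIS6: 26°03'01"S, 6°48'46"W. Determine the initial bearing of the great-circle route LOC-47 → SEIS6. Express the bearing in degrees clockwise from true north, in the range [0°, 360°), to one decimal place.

LOC-47: φ = -21.54889°, λ = -4.91722°
SEIS6: φ = -26.05028°, λ = -6.81278°
Δλ = -1.8956°
y = sin Δλ · cos φ₂ = -0.029717
x = cos φ₁ sin φ₂ − sin φ₁ cos φ₂ cos Δλ = -0.078664
θ = atan2(y, x) = -159.3047° → 200.6953° (mod 360°)

200.7°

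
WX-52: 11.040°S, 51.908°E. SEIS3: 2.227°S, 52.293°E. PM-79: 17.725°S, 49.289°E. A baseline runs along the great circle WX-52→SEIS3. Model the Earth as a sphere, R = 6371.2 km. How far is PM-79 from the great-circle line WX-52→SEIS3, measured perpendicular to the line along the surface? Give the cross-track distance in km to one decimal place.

244.6 km

δ₁₃ = central angle WX-52→PM-79 = 0.124784 rad  (haversine)
θ₁₃ = bearing WX-52→PM-79 = 200.470°,  θ₁₂ = bearing WX-52→SEIS3 = 2.509°
dₓₜ = R·arcsin(sin δ₁₃ · sin(θ₁₃ − θ₁₂)) = 6371.2·arcsin(0.12446·sin(197.960°)) = -244.575 km
|dₓₜ| = 244.575 km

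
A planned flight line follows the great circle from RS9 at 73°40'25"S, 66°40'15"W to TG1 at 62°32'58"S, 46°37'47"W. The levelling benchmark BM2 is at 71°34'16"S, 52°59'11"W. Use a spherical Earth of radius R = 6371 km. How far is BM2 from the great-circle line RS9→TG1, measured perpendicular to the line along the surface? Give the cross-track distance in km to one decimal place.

222.1 km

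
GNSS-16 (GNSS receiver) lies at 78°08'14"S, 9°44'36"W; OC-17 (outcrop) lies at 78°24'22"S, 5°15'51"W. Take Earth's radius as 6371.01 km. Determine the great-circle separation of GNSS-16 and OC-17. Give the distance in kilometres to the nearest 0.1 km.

105.5 km

GNSS-16: φ = -78.13722°, λ = -9.74333°
OC-17: φ = -78.40611°, λ = -5.26417°
Δφ = -0.2689°,  Δλ = 4.4792°
a = sin²(Δφ/2) + cos φ₁ cos φ₂ sin²(Δλ/2) = 0.000069
c = 2·arcsin(√a) = 0.016565 rad = 0.9491°
d = R·c = 6371.01 × 0.016565 = 105.5 km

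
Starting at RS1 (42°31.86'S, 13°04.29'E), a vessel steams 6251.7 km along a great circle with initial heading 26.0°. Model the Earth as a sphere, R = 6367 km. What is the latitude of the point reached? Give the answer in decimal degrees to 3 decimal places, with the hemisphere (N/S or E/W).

RS1: φ = -42.53100°, λ = +13.07150°
δ = d/R = 6251.7/6367 = 0.981891 rad
φ₂ = arcsin(sin φ₁ cos δ + cos φ₁ sin δ cos θ)
   = arcsin(-0.67599·0.55545 + 0.73691·0.83155·0.89879) = 10.09511°
λ₂ = λ₁ + atan2(sin θ sin δ cos φ₁, cos δ − sin φ₁ sin φ₂) = 34.80312°

10.095°N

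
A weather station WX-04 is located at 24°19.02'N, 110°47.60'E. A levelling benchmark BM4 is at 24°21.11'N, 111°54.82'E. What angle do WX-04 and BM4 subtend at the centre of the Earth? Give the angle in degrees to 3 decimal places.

WX-04: φ = +24.31700°, λ = +110.79333°
BM4: φ = +24.35183°, λ = +111.91367°
Δφ = 0.0348°,  Δλ = 1.1203°
a = sin²(Δφ/2) + cos φ₁ cos φ₂ sin²(Δλ/2) = 0.000079
c = 2·arcsin(√a) = 0.017827 rad = 1.0214°

1.021°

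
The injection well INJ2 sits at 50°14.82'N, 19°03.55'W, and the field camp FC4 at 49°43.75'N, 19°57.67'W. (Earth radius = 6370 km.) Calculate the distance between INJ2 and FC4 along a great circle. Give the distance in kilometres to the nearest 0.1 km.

86.4 km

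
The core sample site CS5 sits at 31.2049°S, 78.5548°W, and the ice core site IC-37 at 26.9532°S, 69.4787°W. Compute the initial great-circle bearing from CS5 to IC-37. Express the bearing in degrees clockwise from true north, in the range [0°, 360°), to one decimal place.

64.1°

Δλ = 9.0761°
y = sin Δλ · cos φ₂ = 0.140611
x = cos φ₁ sin φ₂ − sin φ₁ cos φ₂ cos Δλ = 0.068356
θ = atan2(y, x) = 64.0740° → 64.0740° (mod 360°)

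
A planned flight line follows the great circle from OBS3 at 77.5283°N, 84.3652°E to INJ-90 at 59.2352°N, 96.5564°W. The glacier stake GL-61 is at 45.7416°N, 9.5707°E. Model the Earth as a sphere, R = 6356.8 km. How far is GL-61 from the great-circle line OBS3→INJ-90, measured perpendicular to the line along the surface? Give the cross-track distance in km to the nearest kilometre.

δ₁₃ = central angle OBS3→GL-61 = 0.739465 rad  (haversine)
θ₁₃ = bearing OBS3→GL-61 = 267.954°,  θ₁₂ = bearing OBS3→INJ-90 = 0.688°
dₓₜ = R·arcsin(sin δ₁₃ · sin(θ₁₃ − θ₁₂)) = 6356.8·arcsin(0.67389·sin(267.266°)) = -4694.033 km
|dₓₜ| = 4694.033 km

4694 km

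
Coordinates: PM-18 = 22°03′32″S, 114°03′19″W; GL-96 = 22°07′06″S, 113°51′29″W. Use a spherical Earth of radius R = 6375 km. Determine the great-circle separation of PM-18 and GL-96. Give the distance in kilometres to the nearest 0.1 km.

21.4 km

PM-18: φ = -22.05889°, λ = -114.05528°
GL-96: φ = -22.11833°, λ = -113.85806°
Δφ = -0.0594°,  Δλ = 0.1972°
a = sin²(Δφ/2) + cos φ₁ cos φ₂ sin²(Δλ/2) = 0.000003
c = 2·arcsin(√a) = 0.003354 rad = 0.1922°
d = R·c = 6375 × 0.003354 = 21.4 km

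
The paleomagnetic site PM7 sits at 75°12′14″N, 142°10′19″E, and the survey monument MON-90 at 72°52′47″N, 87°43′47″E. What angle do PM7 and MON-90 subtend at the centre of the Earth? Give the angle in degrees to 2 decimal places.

14.60°

PM7: φ = +75.20389°, λ = +142.17194°
MON-90: φ = +72.87972°, λ = +87.72972°
Δφ = -2.3242°,  Δλ = -54.4422°
a = sin²(Δφ/2) + cos φ₁ cos φ₂ sin²(Δλ/2) = 0.016142
c = 2·arcsin(√a) = 0.254787 rad = 14.5982°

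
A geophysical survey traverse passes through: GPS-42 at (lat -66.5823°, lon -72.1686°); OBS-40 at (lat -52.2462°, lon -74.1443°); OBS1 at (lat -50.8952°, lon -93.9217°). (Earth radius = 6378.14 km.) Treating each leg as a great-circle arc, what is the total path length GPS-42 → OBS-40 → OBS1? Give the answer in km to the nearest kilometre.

2972 km

GPS-42→OBS-40: c = 0.250796 rad, d = 1599.61 km
OBS-40→OBS1: c = 0.215158 rad, d = 1372.31 km
Total = 1599.61 + 1372.31 = 2971.92 km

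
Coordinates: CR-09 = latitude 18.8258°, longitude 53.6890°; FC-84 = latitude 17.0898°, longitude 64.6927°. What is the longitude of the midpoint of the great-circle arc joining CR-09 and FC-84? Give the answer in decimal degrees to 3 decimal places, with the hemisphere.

59.218°E

Bx = cos φ₂ cos Δλ = 0.938272,  By = cos φ₂ sin Δλ = 0.182444
φₘ = atan2(sin φ₁ + sin φ₂, √((cos φ₁ + Bx)² + By²)) = 18.03554°
λₘ = λ₁ + atan2(By, cos φ₁ + Bx) = 59.21795°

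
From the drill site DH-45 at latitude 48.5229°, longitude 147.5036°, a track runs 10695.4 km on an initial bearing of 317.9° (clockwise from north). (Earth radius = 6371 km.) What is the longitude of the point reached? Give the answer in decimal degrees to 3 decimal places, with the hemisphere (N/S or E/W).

δ = d/R = 10695.4/6371 = 1.678763 rad
φ₂ = arcsin(sin φ₁ cos δ + cos φ₁ sin δ cos θ)
   = arcsin(0.74922·-0.10776 + 0.66232·0.99418·0.74198) = 24.06863°
λ₂ = λ₁ + atan2(sin θ sin δ cos φ₁, cos δ − sin φ₁ sin φ₂) = 14.38915°

14.389°E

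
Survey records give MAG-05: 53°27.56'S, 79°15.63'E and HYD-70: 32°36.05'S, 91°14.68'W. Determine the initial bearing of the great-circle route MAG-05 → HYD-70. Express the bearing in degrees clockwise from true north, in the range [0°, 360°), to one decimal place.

188.0°

MAG-05: φ = -53.45933°, λ = +79.26050°
HYD-70: φ = -32.60083°, λ = -91.24467°
Δλ = -170.5052°
y = sin Δλ · cos φ₂ = -0.138969
x = cos φ₁ sin φ₂ − sin φ₁ cos φ₂ cos Δλ = -0.988364
θ = atan2(y, x) = -171.9964° → 188.0036° (mod 360°)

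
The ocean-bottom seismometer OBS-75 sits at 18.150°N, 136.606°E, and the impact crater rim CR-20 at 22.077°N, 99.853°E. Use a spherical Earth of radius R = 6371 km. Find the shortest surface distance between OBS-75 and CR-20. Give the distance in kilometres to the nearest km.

Δφ = 3.9270°,  Δλ = -36.7530°
a = sin²(Δφ/2) + cos φ₁ cos φ₂ sin²(Δλ/2) = 0.088693
c = 2·arcsin(√a) = 0.604803 rad = 34.6527°
d = R·c = 6371 × 0.604803 = 3853.2 km

3853 km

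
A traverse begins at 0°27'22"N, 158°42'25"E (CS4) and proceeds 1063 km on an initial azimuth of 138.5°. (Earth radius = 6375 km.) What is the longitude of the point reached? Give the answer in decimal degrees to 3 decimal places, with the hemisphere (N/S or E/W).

165.064°E

CS4: φ = +0.45611°, λ = +158.70694°
δ = d/R = 1063/6375 = 0.166745 rad
φ₂ = arcsin(sin φ₁ cos δ + cos φ₁ sin δ cos θ)
   = arcsin(0.00796·0.98613 + 0.99997·0.16597·-0.74896) = -6.68742°
λ₂ = λ₁ + atan2(sin θ sin δ cos φ₁, cos δ − sin φ₁ sin φ₂) = 165.06439°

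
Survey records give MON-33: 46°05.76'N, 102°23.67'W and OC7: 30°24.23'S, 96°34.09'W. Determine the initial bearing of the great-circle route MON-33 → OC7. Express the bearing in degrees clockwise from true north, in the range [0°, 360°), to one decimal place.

MON-33: φ = +46.09600°, λ = -102.39450°
OC7: φ = -30.40383°, λ = -96.56817°
Δλ = 5.8263°
y = sin Δλ · cos φ₂ = 0.087553
x = cos φ₁ sin φ₂ − sin φ₁ cos φ₂ cos Δλ = -0.969159
θ = atan2(y, x) = 174.8379° → 174.8379° (mod 360°)

174.8°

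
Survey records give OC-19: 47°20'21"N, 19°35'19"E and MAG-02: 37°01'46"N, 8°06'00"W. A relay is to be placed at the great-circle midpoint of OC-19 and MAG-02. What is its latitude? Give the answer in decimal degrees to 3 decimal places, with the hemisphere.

43.020°N

OC-19: φ = +47.33917°, λ = +19.58861°
MAG-02: φ = +37.02944°, λ = -8.10000°
Bx = cos φ₂ cos Δλ = 0.706907,  By = cos φ₂ sin Δλ = -0.370955
φₘ = atan2(sin φ₁ + sin φ₂, √((cos φ₁ + Bx)² + By²)) = 43.02009°
λₘ = λ₁ + atan2(By, cos φ₁ + Bx) = 4.59007°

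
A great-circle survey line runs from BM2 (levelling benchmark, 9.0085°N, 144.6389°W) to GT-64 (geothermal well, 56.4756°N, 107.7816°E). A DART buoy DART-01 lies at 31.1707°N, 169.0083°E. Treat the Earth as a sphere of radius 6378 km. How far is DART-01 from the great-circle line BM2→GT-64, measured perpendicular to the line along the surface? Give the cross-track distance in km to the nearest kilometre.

δ₁₃ = central angle BM2→DART-01 = 0.844201 rad  (haversine)
θ₁₃ = bearing BM2→DART-01 = 304.071°,  θ₁₂ = bearing BM2→GT-64 = 328.210°
dₓₜ = R·arcsin(sin δ₁₃ · sin(θ₁₃ − θ₁₂)) = 6378·arcsin(0.74744·sin(-24.139°)) = -1981.236 km
|dₓₜ| = 1981.236 km

1981 km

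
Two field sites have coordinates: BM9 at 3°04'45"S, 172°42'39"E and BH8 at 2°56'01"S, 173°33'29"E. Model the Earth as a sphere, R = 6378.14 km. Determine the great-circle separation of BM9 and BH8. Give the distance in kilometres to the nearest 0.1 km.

BM9: φ = -3.07917°, λ = +172.71083°
BH8: φ = -2.93361°, λ = +173.55806°
Δφ = 0.1456°,  Δλ = 0.8472°
a = sin²(Δφ/2) + cos φ₁ cos φ₂ sin²(Δλ/2) = 0.000056
c = 2·arcsin(√a) = 0.014983 rad = 0.8585°
d = R·c = 6378.14 × 0.014983 = 95.6 km

95.6 km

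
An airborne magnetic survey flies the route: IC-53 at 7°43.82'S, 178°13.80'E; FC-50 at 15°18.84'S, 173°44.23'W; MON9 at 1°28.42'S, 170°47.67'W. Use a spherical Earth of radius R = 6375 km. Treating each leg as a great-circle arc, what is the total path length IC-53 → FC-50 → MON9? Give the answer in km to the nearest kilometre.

IC-53: φ = -7.73033°, λ = +178.23000°
FC-50: φ = -15.31400°, λ = -173.73717°
MON9: φ = -1.47367°, λ = -170.79450°
IC-53→FC-50: c = 0.190679 rad, d = 1215.58 km
FC-50→MON9: c = 0.246818 rad, d = 1573.46 km
Total = 1215.58 + 1573.46 = 2789.04 km

2789 km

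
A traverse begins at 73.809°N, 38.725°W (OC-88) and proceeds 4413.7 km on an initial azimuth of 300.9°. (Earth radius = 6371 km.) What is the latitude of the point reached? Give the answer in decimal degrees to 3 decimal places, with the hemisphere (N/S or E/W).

δ = d/R = 4413.7/6371 = 0.692780 rad
φ₂ = arcsin(sin φ₁ cos δ + cos φ₁ sin δ cos θ)
   = arcsin(0.96034·0.76947 + 0.27884·0.63868·0.51354) = 56.14094°
λ₂ = λ₁ + atan2(sin θ sin δ cos φ₁, cos δ − sin φ₁ sin φ₂) = -139.10850°

56.141°N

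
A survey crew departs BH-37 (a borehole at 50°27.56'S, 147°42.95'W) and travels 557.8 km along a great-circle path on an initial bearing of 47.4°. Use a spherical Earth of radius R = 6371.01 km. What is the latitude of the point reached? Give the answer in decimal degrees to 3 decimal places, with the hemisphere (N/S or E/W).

46.932°S

BH-37: φ = -50.45933°, λ = -147.71583°
δ = d/R = 557.8/6371.01 = 0.087553 rad
φ₂ = arcsin(sin φ₁ cos δ + cos φ₁ sin δ cos θ)
   = arcsin(-0.77117·0.99617 + 0.63663·0.08744·0.67688) = -46.93162°
λ₂ = λ₁ + atan2(sin θ sin δ cos φ₁, cos δ − sin φ₁ sin φ₂) = -142.30730°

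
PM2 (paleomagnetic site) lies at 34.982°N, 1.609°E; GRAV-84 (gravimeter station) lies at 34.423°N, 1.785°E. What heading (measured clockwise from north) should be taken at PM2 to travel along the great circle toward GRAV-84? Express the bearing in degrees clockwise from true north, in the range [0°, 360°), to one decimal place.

165.4°

Δλ = 0.1760°
y = sin Δλ · cos φ₂ = 0.002534
x = cos φ₁ sin φ₂ − sin φ₁ cos φ₂ cos Δλ = -0.009754
θ = atan2(y, x) = 165.4378° → 165.4378° (mod 360°)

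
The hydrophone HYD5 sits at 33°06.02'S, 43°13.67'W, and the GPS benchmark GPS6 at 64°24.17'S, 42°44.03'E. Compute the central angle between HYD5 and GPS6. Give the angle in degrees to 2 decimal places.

HYD5: φ = -33.10033°, λ = -43.22783°
GPS6: φ = -64.40283°, λ = +42.73383°
Δφ = -31.3025°,  Δλ = 85.9617°
a = sin²(Δφ/2) + cos φ₁ cos φ₂ sin²(Δλ/2) = 0.241002
c = 2·arcsin(√a) = 1.026289 rad = 58.8020°

58.80°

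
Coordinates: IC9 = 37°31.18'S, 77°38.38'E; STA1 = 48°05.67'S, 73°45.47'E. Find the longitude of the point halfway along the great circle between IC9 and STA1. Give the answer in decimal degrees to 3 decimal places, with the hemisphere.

IC9: φ = -37.51967°, λ = +77.63967°
STA1: φ = -48.09450°, λ = +73.75783°
Bx = cos φ₂ cos Δλ = 0.666372,  By = cos φ₂ sin Δλ = -0.045216
φₘ = atan2(sin φ₁ + sin φ₂, √((cos φ₁ + Bx)² + By²)) = -42.82336°
λₘ = λ₁ + atan2(By, cos φ₁ + Bx) = 75.86519°

75.865°E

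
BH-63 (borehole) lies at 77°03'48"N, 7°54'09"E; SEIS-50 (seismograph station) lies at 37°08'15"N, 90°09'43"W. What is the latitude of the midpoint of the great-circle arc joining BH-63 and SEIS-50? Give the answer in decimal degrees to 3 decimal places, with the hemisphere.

BH-63: φ = +77.06333°, λ = +7.90250°
SEIS-50: φ = +37.13750°, λ = -90.16194°
Bx = cos φ₂ cos Δλ = -0.111835,  By = cos φ₂ sin Δλ = -0.789305
φₘ = atan2(sin φ₁ + sin φ₂, √((cos φ₁ + Bx)² + By²)) = 63.20183°
λₘ = λ₁ + atan2(By, cos φ₁ + Bx) = -74.01856°

63.202°N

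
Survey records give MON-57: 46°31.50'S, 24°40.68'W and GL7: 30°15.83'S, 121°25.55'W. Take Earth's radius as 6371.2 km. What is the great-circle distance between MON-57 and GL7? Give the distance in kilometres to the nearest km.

8094 km

MON-57: φ = -46.52500°, λ = -24.67800°
GL7: φ = -30.26383°, λ = -121.42583°
Δφ = 16.2612°,  Δλ = -96.7478°
a = sin²(Δφ/2) + cos φ₁ cos φ₂ sin²(Δλ/2) = 0.352050
c = 2·arcsin(√a) = 1.270398 rad = 72.7884°
d = R·c = 6371.2 × 1.270398 = 8094.0 km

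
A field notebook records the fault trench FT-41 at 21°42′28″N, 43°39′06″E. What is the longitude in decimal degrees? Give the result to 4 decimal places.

43.6517°E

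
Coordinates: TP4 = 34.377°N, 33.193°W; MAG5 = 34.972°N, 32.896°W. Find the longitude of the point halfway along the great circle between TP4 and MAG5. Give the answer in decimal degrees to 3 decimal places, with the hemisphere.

Bx = cos φ₂ cos Δλ = 0.819421,  By = cos φ₂ sin Δλ = 0.004248
φₘ = atan2(sin φ₁ + sin φ₂, √((cos φ₁ + Bx)² + By²)) = 34.67459°
λₘ = λ₁ + atan2(By, cos φ₁ + Bx) = -33.04503°

33.045°W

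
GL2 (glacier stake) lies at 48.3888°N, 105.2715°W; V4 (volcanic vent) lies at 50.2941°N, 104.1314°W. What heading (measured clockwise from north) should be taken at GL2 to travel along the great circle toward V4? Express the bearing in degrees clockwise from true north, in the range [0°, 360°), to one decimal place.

20.9°

Δλ = 1.1401°
y = sin Δλ · cos φ₂ = 0.012711
x = cos φ₁ sin φ₂ − sin φ₁ cos φ₂ cos Δλ = 0.033342
θ = atan2(y, x) = 20.8687° → 20.8687° (mod 360°)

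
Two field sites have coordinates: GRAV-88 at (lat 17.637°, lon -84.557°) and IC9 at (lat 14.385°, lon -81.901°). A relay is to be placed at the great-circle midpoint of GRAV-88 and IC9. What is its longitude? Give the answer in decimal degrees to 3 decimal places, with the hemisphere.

83.218°W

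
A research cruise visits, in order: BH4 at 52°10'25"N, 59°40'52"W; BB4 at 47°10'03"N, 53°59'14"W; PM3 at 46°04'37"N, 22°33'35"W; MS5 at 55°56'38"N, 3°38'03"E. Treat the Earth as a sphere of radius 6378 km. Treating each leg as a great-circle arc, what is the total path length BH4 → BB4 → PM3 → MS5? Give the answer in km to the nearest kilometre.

BH4: φ = +52.17361°, λ = -59.68111°
BB4: φ = +47.16750°, λ = -53.98722°
PM3: φ = +46.07694°, λ = -22.55972°
MS5: φ = +55.94389°, λ = +3.63417°
BH4→BB4: c = 0.108420 rad, d = 691.50 km
BB4→PM3: c = 0.374655 rad, d = 2389.55 km
PM3→MS5: c = 0.332239 rad, d = 2119.02 km
Total = 691.50 + 2389.55 + 2119.02 = 5200.07 km

5200 km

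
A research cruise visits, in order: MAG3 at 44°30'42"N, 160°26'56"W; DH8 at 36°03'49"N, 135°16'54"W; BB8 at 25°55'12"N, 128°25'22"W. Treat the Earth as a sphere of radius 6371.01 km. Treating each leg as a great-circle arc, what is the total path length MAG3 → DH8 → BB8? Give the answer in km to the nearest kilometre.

MAG3: φ = +44.51167°, λ = -160.44889°
DH8: φ = +36.06361°, λ = -135.28167°
BB8: φ = +25.92000°, λ = -128.42278°
MAG3→DH8: c = 0.364149 rad, d = 2320.00 km
DH8→BB8: c = 0.204483 rad, d = 1302.76 km
Total = 2320.00 + 1302.76 = 3622.76 km

3623 km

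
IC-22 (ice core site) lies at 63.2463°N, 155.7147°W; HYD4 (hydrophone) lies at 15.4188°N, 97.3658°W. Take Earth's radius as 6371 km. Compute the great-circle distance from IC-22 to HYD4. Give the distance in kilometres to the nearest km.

6925 km

Δφ = -47.8275°,  Δλ = 58.3489°
a = sin²(Δφ/2) + cos φ₁ cos φ₂ sin²(Δλ/2) = 0.267437
c = 2·arcsin(√a) = 1.087019 rad = 62.2816°
d = R·c = 6371 × 1.087019 = 6925.4 km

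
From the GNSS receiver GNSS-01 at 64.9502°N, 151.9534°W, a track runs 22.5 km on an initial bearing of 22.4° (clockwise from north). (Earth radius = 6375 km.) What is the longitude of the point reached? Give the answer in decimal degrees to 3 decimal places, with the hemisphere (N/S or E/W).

151.770°W

δ = d/R = 22.5/6375 = 0.003529 rad
φ₂ = arcsin(sin φ₁ cos δ + cos φ₁ sin δ cos θ)
   = arcsin(0.90594·0.99999 + 0.42341·0.00353·0.92455) = 65.13705°
λ₂ = λ₁ + atan2(sin θ sin δ cos φ₁, cos δ − sin φ₁ sin φ₂) = -151.77012°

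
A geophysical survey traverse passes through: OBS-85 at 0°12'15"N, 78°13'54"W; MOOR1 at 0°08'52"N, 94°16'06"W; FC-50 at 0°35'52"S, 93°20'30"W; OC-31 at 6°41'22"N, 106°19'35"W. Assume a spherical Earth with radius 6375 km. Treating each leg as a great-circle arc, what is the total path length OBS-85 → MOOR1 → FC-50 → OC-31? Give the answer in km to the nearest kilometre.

OBS-85: φ = +0.20417°, λ = -78.23167°
MOOR1: φ = +0.14778°, λ = -94.26833°
FC-50: φ = -0.59778°, λ = -93.34167°
OC-31: φ = +6.68944°, λ = -106.32639°
OBS-85→MOOR1: c = 0.279893 rad, d = 1784.32 km
MOOR1→FC-50: c = 0.020758 rad, d = 132.33 km
FC-50→OC-31: c = 0.259462 rad, d = 1654.07 km
Total = 1784.32 + 132.33 + 1654.07 = 3570.72 km

3571 km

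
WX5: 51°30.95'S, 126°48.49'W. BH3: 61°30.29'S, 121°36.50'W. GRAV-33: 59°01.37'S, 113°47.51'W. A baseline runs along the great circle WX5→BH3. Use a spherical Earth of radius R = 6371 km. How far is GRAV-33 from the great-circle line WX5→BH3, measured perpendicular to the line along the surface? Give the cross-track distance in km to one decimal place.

502.0 km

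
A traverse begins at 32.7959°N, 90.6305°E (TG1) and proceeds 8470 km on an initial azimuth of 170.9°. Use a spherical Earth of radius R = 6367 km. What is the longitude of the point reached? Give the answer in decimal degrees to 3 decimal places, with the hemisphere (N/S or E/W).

102.679°E

δ = d/R = 8470/6367 = 1.330297 rad
φ₂ = arcsin(sin φ₁ cos δ + cos φ₁ sin δ cos θ)
   = arcsin(0.54165·0.23819 + 0.84061·0.97122·-0.98741) = -42.61920°
λ₂ = λ₁ + atan2(sin θ sin δ cos φ₁, cos δ − sin φ₁ sin φ₂) = 102.67907°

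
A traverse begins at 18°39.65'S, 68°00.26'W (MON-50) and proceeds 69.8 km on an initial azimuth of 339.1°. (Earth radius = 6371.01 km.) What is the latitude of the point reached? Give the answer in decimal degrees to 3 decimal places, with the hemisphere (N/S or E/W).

MON-50: φ = -18.66083°, λ = -68.00433°
δ = d/R = 69.8/6371.01 = 0.010956 rad
φ₂ = arcsin(sin φ₁ cos δ + cos φ₁ sin δ cos θ)
   = arcsin(-0.31997·0.99994 + 0.94743·0.01096·0.93420) = -18.07426°
λ₂ = λ₁ + atan2(sin θ sin δ cos φ₁, cos δ − sin φ₁ sin φ₂) = -68.23989°

18.074°S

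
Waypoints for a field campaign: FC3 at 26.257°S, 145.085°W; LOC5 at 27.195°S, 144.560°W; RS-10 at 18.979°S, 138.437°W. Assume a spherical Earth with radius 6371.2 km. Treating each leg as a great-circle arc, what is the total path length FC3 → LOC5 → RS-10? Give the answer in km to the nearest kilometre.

1224 km

FC3→LOC5: c = 0.018303 rad, d = 116.61 km
LOC5→RS-10: c = 0.173781 rad, d = 1107.19 km
Total = 116.61 + 1107.19 = 1223.80 km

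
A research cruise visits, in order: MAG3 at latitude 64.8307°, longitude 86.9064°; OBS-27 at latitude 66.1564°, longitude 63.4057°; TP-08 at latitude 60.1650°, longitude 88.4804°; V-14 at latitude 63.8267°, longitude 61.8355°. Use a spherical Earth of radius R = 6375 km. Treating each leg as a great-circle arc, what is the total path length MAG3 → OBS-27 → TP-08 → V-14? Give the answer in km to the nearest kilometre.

3938 km

MAG3→OBS-27: c = 0.170663 rad, d = 1087.98 km
OBS-27→TP-08: c = 0.221432 rad, d = 1411.63 km
TP-08→V-14: c = 0.225625 rad, d = 1438.36 km
Total = 1087.98 + 1411.63 + 1438.36 = 3937.97 km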